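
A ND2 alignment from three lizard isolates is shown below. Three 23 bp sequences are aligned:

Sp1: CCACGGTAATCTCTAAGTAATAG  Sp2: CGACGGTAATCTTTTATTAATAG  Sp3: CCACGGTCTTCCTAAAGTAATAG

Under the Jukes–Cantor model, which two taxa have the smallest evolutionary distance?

Sp1 and Sp2

Sp1–Sp2: 4/23 differ, p = 0.174, d = 0.198.
Sp1–Sp3: 5/23 differ, p = 0.217, d = 0.257.
Sp2–Sp3: 7/23 differ, p = 0.304, d = 0.390.
The smallest distance is between Sp1 and Sp2.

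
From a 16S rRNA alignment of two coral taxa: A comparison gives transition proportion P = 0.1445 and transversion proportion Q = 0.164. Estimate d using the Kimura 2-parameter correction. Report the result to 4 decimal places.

Under the Kimura two-parameter model, d = −½ ln(1 − 2P − Q) − ¼ ln(1 − 2Q).
1 − 2P − Q = 0.547, giving −½ ln(0.547) = 0.301653.
1 − 2Q = 0.672, giving −¼ ln(0.672) = 0.099374.
d = 0.301653 + 0.099374 = 0.401027.

0.4010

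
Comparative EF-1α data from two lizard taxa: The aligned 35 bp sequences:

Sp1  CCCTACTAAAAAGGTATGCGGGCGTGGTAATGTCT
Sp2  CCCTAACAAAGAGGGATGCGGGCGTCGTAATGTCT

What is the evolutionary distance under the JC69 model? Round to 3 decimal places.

0.158

The sequences differ at 5 of 35 sites (6, 7, 11, 15, 26), so p = 5/35 ≈ 0.142857.
d = −(3/4) ln(1 − 4p/3) = −0.75 ln(1 − 0.190476) = −0.75 ln(0.809524)
  = −0.75 × (-0.211309) = 0.158482 substitutions/site.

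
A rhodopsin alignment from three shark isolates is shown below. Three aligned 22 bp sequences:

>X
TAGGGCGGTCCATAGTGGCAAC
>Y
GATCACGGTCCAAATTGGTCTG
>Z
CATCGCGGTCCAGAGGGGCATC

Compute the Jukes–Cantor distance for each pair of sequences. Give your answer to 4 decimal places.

X–Y: 10/22 sites differ → p ≈ 0.454545, d = −0.75 ln(1 − 0.60606) = 0.698667 ≈ 0.6987.
X–Z: 6/22 sites differ → p ≈ 0.272727, d = −0.75 ln(1 − 0.363636) = 0.338988 ≈ 0.3390.
Y–Z: 8/22 sites differ → p ≈ 0.363636, d = −0.75 ln(1 − 0.484848) = 0.497470 ≈ 0.4975.

d(X,Y) = 0.6987, d(X,Z) = 0.3390, d(Y,Z) = 0.4975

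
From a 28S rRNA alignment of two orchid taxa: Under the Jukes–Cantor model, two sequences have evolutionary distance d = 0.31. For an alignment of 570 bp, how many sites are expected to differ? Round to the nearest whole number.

Invert JC69: p = (3/4)(1 − e^(−4d/3)) = 0.75 × (1 − e^(-0.413333)) = 0.75 × (1 − 0.661442) = 0.253919.
Expected differing sites = pL ≈ 0.253919 × 570 = 144.73383 ≈ 145.

145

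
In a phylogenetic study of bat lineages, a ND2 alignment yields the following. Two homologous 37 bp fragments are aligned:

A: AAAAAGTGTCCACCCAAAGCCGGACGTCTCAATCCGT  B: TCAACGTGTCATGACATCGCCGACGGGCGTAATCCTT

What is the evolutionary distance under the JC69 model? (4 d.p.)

The sequences differ at 16 of 37 sites, so p = 16/37 ≈ 0.432432.
d = −(3/4) ln(1 − 4p/3) = −0.75 ln(1 − 0.576576) = −0.75 ln(0.423424)
  = −0.75 × (-0.859381) = 0.644536 substitutions/site.

0.6445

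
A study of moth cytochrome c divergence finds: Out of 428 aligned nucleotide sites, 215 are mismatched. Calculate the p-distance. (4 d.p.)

0.5023

p = 215/428 = 0.502336… ≈ 0.5023 (to 4 d.p.).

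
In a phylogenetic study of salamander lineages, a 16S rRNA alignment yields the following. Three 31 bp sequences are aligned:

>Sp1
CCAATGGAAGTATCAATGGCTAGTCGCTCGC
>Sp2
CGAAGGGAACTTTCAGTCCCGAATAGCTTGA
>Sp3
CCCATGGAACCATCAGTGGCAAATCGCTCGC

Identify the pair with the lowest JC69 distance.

Sp1–Sp2: 12/31 differ, p = 0.387, d = 0.544.
Sp1–Sp3: 6/31 differ, p = 0.194, d = 0.224.
Sp2–Sp3: 11/31 differ, p = 0.355, d = 0.481.
The smallest distance is between Sp1 and Sp3.

Sp1 and Sp3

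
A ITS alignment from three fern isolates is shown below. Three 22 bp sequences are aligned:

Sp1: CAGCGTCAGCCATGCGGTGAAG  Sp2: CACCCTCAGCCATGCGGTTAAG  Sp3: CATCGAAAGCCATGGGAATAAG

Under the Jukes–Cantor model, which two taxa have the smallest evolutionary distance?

Sp1 and Sp2

Sp1–Sp2: 3/22 differ, p = 0.136, d = 0.151.
Sp1–Sp3: 7/22 differ, p = 0.318, d = 0.414.
Sp2–Sp3: 7/22 differ, p = 0.318, d = 0.414.
The smallest distance is between Sp1 and Sp2.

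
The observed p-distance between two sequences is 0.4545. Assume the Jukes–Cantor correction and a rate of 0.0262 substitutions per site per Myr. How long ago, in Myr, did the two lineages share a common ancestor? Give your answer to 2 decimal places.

13.33

d = −(3/4) ln(1 − 4p/3) = −0.75 ln(1 − 0.606) = −0.75 ln(0.394)
  = −0.75 × (-0.931404) = 0.698553 substitutions/site.
Under a molecular clock d = 2μt, so t = d/(2μ) = 0.698553 / (2 × 0.0262) = 13.33 Myr.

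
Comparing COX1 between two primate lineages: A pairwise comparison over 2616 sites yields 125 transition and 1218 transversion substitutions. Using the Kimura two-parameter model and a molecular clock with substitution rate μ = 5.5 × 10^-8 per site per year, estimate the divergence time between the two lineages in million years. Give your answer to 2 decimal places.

9.83

P = 125/2616 ≈ 0.047783 and Q = 1218/2616 ≈ 0.465596.
Under the Kimura two-parameter model, d = −½ ln(1 − 2P − Q) − ¼ ln(1 − 2Q).
1 − 2P − Q = 0.438838, giving −½ ln(0.438838) = 0.411812.
1 − 2Q = 0.068808, giving −¼ ln(0.068808) = 0.669109.
d = 0.411812 + 0.669109 = 1.080921.
Under a molecular clock d = 2μt, so t = d/(2μ) = 1.080921 / (2 × 5.5 × 10^-8) = 9.83 million years.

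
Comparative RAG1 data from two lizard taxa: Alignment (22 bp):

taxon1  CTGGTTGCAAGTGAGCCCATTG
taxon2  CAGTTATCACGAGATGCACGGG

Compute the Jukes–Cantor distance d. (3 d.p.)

0.974

The sequences differ at 12 of 22 sites, so p = 12/22 ≈ 0.545455.
d = −(3/4) ln(1 − 4p/3) = −0.75 ln(1 − 0.727273) = −0.75 ln(0.272727)
  = −0.75 × (-1.299284) = 0.974463 substitutions/site.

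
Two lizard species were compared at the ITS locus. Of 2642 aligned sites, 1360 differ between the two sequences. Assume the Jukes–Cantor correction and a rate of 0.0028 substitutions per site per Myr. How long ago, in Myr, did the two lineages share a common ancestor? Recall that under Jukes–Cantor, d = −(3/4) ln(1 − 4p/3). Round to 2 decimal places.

155.29

p = 1360/2642 ≈ 0.514762.
d = −(3/4) ln(1 − 4p/3) = −0.75 ln(1 − 0.686349) = −0.75 ln(0.313651)
  = −0.75 × (-1.159474) = 0.869606 substitutions/site.
Under a molecular clock d = 2μt, so t = d/(2μ) = 0.869606 / (2 × 0.0028) = 155.29 Myr.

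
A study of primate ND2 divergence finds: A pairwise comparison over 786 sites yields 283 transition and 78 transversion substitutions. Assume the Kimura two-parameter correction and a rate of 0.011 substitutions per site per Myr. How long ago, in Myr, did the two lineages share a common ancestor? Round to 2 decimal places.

P = 283/786 ≈ 0.360051 and Q = 78/786 ≈ 0.099237.
Under the Kimura two-parameter model, d = −½ ln(1 − 2P − Q) − ¼ ln(1 − 2Q).
1 − 2P − Q = 0.180661, giving −½ ln(0.180661) = 0.855566.
1 − 2Q = 0.801526, giving −¼ ln(0.801526) = 0.055309.
d = 0.855566 + 0.055309 = 0.910875.
Under a molecular clock d = 2μt, so t = d/(2μ) = 0.910875 / (2 × 0.011) = 41.40 Myr.

41.40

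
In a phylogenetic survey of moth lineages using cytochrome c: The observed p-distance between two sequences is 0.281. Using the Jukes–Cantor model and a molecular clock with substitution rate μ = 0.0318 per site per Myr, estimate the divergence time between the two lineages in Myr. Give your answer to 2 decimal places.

d = −(3/4) ln(1 − 4p/3) = −0.75 ln(1 − 0.374667) = −0.75 ln(0.625333)
  = −0.75 × (-0.469471) = 0.352103 substitutions/site.
Under a molecular clock d = 2μt, so t = d/(2μ) = 0.352103 / (2 × 0.0318) = 5.54 Myr.

5.54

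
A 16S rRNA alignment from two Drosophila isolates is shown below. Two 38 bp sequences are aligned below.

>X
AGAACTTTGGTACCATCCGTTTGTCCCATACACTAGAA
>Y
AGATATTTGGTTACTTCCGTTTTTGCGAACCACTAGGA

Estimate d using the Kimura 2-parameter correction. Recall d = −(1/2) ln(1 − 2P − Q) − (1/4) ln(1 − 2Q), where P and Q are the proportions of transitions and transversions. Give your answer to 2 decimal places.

0.38

Of 38 sites, 1 differences are transitions and 10 are transversions, so P = 1/38 ≈ 0.026316 and Q = 10/38 ≈ 0.263158.
Under the Kimura two-parameter model, d = −½ ln(1 − 2P − Q) − ¼ ln(1 − 2Q).
1 − 2P − Q = 0.68421, giving −½ ln(0.68421) = 0.189745.
1 − 2Q = 0.473684, giving −¼ ln(0.473684) = 0.186804.
d = 0.189745 + 0.186804 = 0.376549.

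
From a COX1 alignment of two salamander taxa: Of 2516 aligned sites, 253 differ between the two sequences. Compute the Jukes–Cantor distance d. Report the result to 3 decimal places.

p = 253/2516 ≈ 0.100556.
d = −(3/4) ln(1 − 4p/3) = −0.75 ln(1 − 0.134075) = −0.75 ln(0.865925)
  = −0.75 × (-0.143957) = 0.107968 substitutions/site.

0.108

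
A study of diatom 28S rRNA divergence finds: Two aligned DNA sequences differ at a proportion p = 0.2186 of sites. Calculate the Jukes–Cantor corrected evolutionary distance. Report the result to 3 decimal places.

0.258

d = −(3/4) ln(1 − 4p/3) = −0.75 ln(1 − 0.291467) = −0.75 ln(0.708533)
  = −0.75 × (-0.344559) = 0.258419 substitutions/site.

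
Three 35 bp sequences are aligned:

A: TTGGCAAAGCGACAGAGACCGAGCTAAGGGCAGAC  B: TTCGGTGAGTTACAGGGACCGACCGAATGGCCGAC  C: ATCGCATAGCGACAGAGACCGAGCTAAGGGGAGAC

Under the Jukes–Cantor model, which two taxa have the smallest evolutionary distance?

A–B: 11/35 differ, p = 0.314, d = 0.407.
A–C: 4/35 differ, p = 0.114, d = 0.124.
B–C: 12/35 differ, p = 0.343, d = 0.458.
The smallest distance is between A and C.

A and C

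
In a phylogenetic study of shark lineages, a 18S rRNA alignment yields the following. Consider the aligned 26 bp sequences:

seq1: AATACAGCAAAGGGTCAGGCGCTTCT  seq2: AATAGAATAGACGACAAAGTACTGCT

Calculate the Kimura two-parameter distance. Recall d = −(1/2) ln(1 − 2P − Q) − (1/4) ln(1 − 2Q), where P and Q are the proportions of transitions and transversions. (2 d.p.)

Of 26 sites, 8 differences are transitions and 4 are transversions, so P = 8/26 ≈ 0.307692 and Q = 4/26 ≈ 0.153846.
Under the Kimura two-parameter model, d = −½ ln(1 − 2P − Q) − ¼ ln(1 − 2Q).
1 − 2P − Q = 0.23077, giving −½ ln(0.23077) = 0.733167.
1 − 2Q = 0.692308, giving −¼ ln(0.692308) = 0.091931.
d = 0.733167 + 0.091931 = 0.825098.

0.83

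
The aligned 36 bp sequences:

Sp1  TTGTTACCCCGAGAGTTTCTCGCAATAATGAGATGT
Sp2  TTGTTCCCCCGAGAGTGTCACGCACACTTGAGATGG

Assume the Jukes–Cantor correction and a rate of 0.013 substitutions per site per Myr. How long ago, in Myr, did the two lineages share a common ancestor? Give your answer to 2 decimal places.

10.14

The sequences differ at 8 of 36 sites (6, 17, 20, 25, 26, 27, 28, 36), so p = 8/36 ≈ 0.222222.
d = −(3/4) ln(1 − 4p/3) = −0.75 ln(1 − 0.296296) = −0.75 ln(0.703704)
  = −0.75 × (-0.351397) = 0.263548 substitutions/site.
Under a molecular clock d = 2μt, so t = d/(2μ) = 0.263548 / (2 × 0.013) = 10.14 Myr.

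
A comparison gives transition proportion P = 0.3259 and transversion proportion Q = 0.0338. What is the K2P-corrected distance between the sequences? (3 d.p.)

Under the Kimura two-parameter model, d = −½ ln(1 − 2P − Q) − ¼ ln(1 − 2Q).
1 − 2P − Q = 0.3144, giving −½ ln(0.3144) = 0.578545.
1 − 2Q = 0.9324, giving −¼ ln(0.9324) = 0.017498.
d = 0.578545 + 0.017498 = 0.596043.

0.596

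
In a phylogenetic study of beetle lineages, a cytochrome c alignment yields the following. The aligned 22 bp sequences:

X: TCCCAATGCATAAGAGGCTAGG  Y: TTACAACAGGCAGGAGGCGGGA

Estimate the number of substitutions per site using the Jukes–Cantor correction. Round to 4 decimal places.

The sequences differ at 11 of 22 sites, so p = 11/22 = 0.5.
d = −(3/4) ln(1 − 4p/3) = −0.75 ln(1 − 0.666667) = −0.75 ln(0.333333)
  = −0.75 × (-1.098613) = 0.823960 substitutions/site.

0.8240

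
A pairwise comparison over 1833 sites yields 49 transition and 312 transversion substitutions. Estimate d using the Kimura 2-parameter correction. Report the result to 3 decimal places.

P = 49/1833 ≈ 0.026732 and Q = 312/1833 ≈ 0.170213.
Under the Kimura two-parameter model, d = −½ ln(1 − 2P − Q) − ¼ ln(1 − 2Q).
1 − 2P − Q = 0.776323, giving −½ ln(0.776323) = 0.126593.
1 − 2Q = 0.659574, giving −¼ ln(0.659574) = 0.104040.
d = 0.126593 + 0.104040 = 0.230633.

0.231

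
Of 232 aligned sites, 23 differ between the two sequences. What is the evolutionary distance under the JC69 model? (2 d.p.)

0.11

p = 23/232 ≈ 0.099138.
d = −(3/4) ln(1 − 4p/3) = −0.75 ln(1 − 0.132184) = −0.75 ln(0.867816)
  = −0.75 × (-0.141776) = 0.106332 substitutions/site.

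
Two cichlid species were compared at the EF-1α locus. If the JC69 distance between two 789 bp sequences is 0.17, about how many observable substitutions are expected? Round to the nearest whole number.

Invert JC69: p = (3/4)(1 − e^(−4d/3)) = 0.75 × (1 − e^(-0.226667)) = 0.75 × (1 − 0.797186) = 0.152111.
Expected differing sites = pL ≈ 0.152111 × 789 = 120.015579 ≈ 120.

120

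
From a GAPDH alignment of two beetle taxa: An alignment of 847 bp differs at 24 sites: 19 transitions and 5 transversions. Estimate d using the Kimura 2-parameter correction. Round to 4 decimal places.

P = 19/847 ≈ 0.022432 and Q = 5/847 ≈ 0.005903.
Under the Kimura two-parameter model, d = −½ ln(1 − 2P − Q) − ¼ ln(1 − 2Q).
1 − 2P − Q = 0.949233, giving −½ ln(0.949233) = 0.026050.
1 − 2Q = 0.988194, giving −¼ ln(0.988194) = 0.002969.
d = 0.026050 + 0.002969 = 0.029019.

0.0290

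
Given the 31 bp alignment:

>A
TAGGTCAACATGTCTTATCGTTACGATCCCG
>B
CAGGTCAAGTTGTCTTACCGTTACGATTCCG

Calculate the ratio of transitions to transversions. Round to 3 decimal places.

1.500

Transitions are A↔G and C↔T; transversions are all other mismatches.
Transitions: 3. Transversions: 2.
R = 3/2 = 1.500.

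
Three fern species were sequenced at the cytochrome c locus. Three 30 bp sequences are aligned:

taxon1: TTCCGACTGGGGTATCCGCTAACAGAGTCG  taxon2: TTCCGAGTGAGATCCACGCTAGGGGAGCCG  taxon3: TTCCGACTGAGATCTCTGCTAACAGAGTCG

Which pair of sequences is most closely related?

taxon1–taxon2: 10/30 differ, p = 0.333, d = 0.441.
taxon1–taxon3: 4/30 differ, p = 0.133, d = 0.147.
taxon2–taxon3: 8/30 differ, p = 0.267, d = 0.330.
The smallest distance is between taxon1 and taxon3.

taxon1 and taxon3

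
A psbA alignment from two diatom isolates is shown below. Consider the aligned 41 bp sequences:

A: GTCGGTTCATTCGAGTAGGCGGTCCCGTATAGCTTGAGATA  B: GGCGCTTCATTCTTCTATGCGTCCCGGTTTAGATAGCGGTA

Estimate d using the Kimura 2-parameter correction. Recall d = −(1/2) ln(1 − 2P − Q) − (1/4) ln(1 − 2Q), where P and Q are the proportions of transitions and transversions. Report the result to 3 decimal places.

0.467

Of 41 sites, 2 differences are transitions and 12 are transversions, so P = 2/41 ≈ 0.04878 and Q = 12/41 ≈ 0.292683.
Under the Kimura two-parameter model, d = −½ ln(1 − 2P − Q) − ¼ ln(1 − 2Q).
1 − 2P − Q = 0.609757, giving −½ ln(0.609757) = 0.247347.
1 − 2Q = 0.414634, giving −¼ ln(0.414634) = 0.220090.
d = 0.247347 + 0.220090 = 0.467437.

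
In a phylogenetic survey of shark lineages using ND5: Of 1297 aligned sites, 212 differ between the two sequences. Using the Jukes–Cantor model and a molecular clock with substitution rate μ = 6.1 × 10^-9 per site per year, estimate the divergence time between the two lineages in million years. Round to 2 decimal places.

15.11

p = 212/1297 ≈ 0.163454.
d = −(3/4) ln(1 − 4p/3) = −0.75 ln(1 − 0.217939) = −0.75 ln(0.782061)
  = −0.75 × (-0.245823) = 0.184367 substitutions/site.
Under a molecular clock d = 2μt, so t = d/(2μ) = 0.184367 / (2 × 6.1 × 10^-9) = 15.11 million years.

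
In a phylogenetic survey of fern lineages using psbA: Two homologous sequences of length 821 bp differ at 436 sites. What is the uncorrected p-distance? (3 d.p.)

0.531

p = 436/821 = 0.531059… ≈ 0.531 (to 3 d.p.).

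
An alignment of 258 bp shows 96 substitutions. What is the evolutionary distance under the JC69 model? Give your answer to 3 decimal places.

0.514

p = 96/258 ≈ 0.372093.
d = −(3/4) ln(1 − 4p/3) = −0.75 ln(1 − 0.496124) = −0.75 ln(0.503876)
  = −0.75 × (-0.685425) = 0.514069 substitutions/site.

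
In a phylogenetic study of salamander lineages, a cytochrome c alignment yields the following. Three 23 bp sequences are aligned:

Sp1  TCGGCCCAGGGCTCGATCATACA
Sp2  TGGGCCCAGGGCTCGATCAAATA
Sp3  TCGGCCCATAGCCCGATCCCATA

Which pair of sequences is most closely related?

Sp1–Sp2: 3/23 differ, p = 0.130, d = 0.143.
Sp1–Sp3: 6/23 differ, p = 0.261, d = 0.321.
Sp2–Sp3: 6/23 differ, p = 0.261, d = 0.321.
The smallest distance is between Sp1 and Sp2.

Sp1 and Sp2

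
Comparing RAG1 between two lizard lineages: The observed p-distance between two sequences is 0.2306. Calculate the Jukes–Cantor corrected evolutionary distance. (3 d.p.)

d = −(3/4) ln(1 − 4p/3) = −0.75 ln(1 − 0.307467) = −0.75 ln(0.692533)
  = −0.75 × (-0.367399) = 0.275549 substitutions/site.

0.276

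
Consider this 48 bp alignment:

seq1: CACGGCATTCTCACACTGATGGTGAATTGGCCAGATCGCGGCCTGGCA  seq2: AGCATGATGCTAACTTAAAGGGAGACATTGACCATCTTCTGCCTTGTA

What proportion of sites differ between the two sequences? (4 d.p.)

The sequences differ at 26 of 48 positions.
p = 26/48 = 0.541666… ≈ 0.5417 (to 4 d.p.).

0.5417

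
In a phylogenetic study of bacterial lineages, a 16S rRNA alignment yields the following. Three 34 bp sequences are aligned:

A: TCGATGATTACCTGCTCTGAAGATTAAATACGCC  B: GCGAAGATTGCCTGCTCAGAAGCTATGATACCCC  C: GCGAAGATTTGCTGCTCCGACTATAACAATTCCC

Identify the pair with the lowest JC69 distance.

A and B

A–B: 9/34 differ, p = 0.265, d = 0.326.
A–C: 13/34 differ, p = 0.382, d = 0.535.
B–C: 11/34 differ, p = 0.324, d = 0.423.
The smallest distance is between A and B.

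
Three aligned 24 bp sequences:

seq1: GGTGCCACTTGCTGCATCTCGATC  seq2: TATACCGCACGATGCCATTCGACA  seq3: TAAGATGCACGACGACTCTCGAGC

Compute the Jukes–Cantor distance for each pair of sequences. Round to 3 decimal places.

d(seq1,seq2) = 0.824, d(seq1,seq3) = 0.961, d(seq2,seq3) = 0.608

seq1–seq2: 12/24 sites differ → p = 0.5, d = −0.75 ln(1 − 0.666667) = 0.823960 ≈ 0.824.
seq1–seq3: 13/24 sites differ → p ≈ 0.541667, d = −0.75 ln(1 − 0.722223) = 0.960702 ≈ 0.961.
seq2–seq3: 10/24 sites differ → p ≈ 0.416667, d = −0.75 ln(1 − 0.555556) = 0.608198 ≈ 0.608.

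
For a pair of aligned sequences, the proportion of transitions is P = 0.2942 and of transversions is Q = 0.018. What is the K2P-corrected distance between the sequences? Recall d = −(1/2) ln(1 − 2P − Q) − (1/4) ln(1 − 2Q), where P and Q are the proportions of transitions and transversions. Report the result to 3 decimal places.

0.475

Under the Kimura two-parameter model, d = −½ ln(1 − 2P − Q) − ¼ ln(1 − 2Q).
1 − 2P − Q = 0.3936, giving −½ ln(0.3936) = 0.466210.
1 − 2Q = 0.964, giving −¼ ln(0.964) = 0.009166.
d = 0.466210 + 0.009166 = 0.475376.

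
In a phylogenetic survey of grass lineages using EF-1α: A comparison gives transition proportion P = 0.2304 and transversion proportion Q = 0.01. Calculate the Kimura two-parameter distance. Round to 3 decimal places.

Under the Kimura two-parameter model, d = −½ ln(1 − 2P − Q) − ¼ ln(1 − 2Q).
1 − 2P − Q = 0.5292, giving −½ ln(0.5292) = 0.318194.
1 − 2Q = 0.98, giving −¼ ln(0.98) = 0.005051.
d = 0.318194 + 0.005051 = 0.323245.

0.323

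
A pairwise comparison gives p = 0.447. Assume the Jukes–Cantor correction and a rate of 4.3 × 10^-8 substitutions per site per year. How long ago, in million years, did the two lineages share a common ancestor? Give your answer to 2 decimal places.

d = −(3/4) ln(1 − 4p/3) = −0.75 ln(1 − 0.596) = −0.75 ln(0.404)
  = −0.75 × (-0.906340) = 0.679755 substitutions/site.
Under a molecular clock d = 2μt, so t = d/(2μ) = 0.679755 / (2 × 4.3 × 10^-8) = 7.90 million years.

7.90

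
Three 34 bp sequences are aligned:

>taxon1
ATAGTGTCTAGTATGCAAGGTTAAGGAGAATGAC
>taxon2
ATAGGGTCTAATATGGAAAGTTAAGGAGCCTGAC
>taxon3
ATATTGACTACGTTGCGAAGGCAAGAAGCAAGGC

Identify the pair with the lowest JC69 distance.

taxon1–taxon2: 6/34 differ, p = 0.176, d = 0.201.
taxon1–taxon3: 13/34 differ, p = 0.382, d = 0.535.
taxon2–taxon3: 14/34 differ, p = 0.412, d = 0.597.
The smallest distance is between taxon1 and taxon2.

taxon1 and taxon2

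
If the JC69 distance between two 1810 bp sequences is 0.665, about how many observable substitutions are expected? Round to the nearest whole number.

798

Invert JC69: p = (3/4)(1 − e^(−4d/3)) = 0.75 × (1 − e^(-0.886667)) = 0.75 × (1 − 0.412027) = 0.440980.
Expected differing sites = pL ≈ 0.440980 × 1810 = 798.1738 ≈ 798.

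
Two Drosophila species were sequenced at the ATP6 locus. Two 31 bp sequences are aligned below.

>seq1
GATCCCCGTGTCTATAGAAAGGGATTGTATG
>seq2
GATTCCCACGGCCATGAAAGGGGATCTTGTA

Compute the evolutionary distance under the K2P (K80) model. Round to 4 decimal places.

Of 31 sites, 10 differences are transitions and 2 are transversions, so P = 10/31 ≈ 0.322581 and Q = 2/31 ≈ 0.064516.
Under the Kimura two-parameter model, d = −½ ln(1 − 2P − Q) − ¼ ln(1 − 2Q).
1 − 2P − Q = 0.290322, giving −½ ln(0.290322) = 0.618382.
1 − 2Q = 0.870968, giving −¼ ln(0.870968) = 0.034538.
d = 0.618382 + 0.034538 = 0.652920.

0.6529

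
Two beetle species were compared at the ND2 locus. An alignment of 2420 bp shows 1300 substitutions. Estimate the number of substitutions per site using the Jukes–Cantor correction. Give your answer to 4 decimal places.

0.9448

p = 1300/2420 ≈ 0.53719.
d = −(3/4) ln(1 − 4p/3) = −0.75 ln(1 − 0.716253) = −0.75 ln(0.283747)
  = −0.75 × (-1.259672) = 0.944754 substitutions/site.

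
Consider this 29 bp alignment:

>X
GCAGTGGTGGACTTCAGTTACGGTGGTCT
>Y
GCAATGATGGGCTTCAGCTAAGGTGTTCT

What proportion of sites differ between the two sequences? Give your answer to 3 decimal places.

0.207

The sequences differ at 6 of 29 positions (sites 4, 7, 11, 18, 21, 26).
p = 6/29 = 0.206896… ≈ 0.207 (to 3 d.p.).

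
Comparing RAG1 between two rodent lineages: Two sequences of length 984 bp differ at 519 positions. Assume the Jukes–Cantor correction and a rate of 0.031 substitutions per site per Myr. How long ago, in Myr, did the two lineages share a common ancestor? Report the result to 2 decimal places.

p = 519/984 ≈ 0.527439.
d = −(3/4) ln(1 − 4p/3) = −0.75 ln(1 − 0.703252) = −0.75 ln(0.296748)
  = −0.75 × (-1.214872) = 0.911154 substitutions/site.
Under a molecular clock d = 2μt, so t = d/(2μ) = 0.911154 / (2 × 0.031) = 14.70 Myr.

14.70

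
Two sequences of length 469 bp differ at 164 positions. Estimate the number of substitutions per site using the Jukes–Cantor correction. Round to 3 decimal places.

0.471

p = 164/469 ≈ 0.34968.
d = −(3/4) ln(1 − 4p/3) = −0.75 ln(1 − 0.46624) = −0.75 ln(0.53376)
  = −0.75 × (-0.627809) = 0.470857 substitutions/site.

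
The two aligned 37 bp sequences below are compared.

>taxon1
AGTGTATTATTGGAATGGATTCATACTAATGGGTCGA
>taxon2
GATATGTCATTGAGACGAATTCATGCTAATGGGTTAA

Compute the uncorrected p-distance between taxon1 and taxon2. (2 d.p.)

0.32

The sequences differ at 12 of 37 positions.
p = 12/37 = 0.324324… ≈ 0.32 (to 2 d.p.).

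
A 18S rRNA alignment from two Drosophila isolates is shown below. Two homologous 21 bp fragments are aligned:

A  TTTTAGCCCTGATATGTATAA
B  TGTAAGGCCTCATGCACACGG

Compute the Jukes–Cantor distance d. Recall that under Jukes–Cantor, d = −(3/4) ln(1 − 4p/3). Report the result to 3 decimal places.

The sequences differ at 11 of 21 sites, so p = 11/21 ≈ 0.52381.
d = −(3/4) ln(1 − 4p/3) = −0.75 ln(1 − 0.698413) = −0.75 ln(0.301587)
  = −0.75 × (-1.198697) = 0.899023 substitutions/site.

0.899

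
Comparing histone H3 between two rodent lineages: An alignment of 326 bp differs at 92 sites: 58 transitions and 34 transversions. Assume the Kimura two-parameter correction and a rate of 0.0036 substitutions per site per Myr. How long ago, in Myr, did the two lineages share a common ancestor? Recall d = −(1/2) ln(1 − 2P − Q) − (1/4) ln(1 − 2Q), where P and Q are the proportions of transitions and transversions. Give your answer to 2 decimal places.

50.93

P = 58/326 ≈ 0.177914 and Q = 34/326 ≈ 0.104294.
Under the Kimura two-parameter model, d = −½ ln(1 − 2P − Q) − ¼ ln(1 − 2Q).
1 − 2P − Q = 0.539878, giving −½ ln(0.539878) = 0.308206.
1 − 2Q = 0.791412, giving −¼ ln(0.791412) = 0.058484.
d = 0.308206 + 0.058484 = 0.366690.
Under a molecular clock d = 2μt, so t = d/(2μ) = 0.366690 / (2 × 0.0036) = 50.93 Myr.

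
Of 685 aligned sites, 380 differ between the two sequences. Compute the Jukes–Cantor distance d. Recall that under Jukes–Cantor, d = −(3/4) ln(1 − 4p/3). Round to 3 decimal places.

p = 380/685 ≈ 0.554745.
d = −(3/4) ln(1 − 4p/3) = −0.75 ln(1 − 0.73966) = −0.75 ln(0.26034)
  = −0.75 × (-1.345767) = 1.009325 substitutions/site.

1.009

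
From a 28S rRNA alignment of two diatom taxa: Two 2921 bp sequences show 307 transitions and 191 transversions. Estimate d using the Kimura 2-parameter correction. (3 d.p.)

P = 307/2921 ≈ 0.105101 and Q = 191/2921 ≈ 0.065389.
Under the Kimura two-parameter model, d = −½ ln(1 − 2P − Q) − ¼ ln(1 − 2Q).
1 − 2P − Q = 0.724409, giving −½ ln(0.724409) = 0.161200.
1 − 2Q = 0.869222, giving −¼ ln(0.869222) = 0.035039.
d = 0.161200 + 0.035039 = 0.196239.

0.196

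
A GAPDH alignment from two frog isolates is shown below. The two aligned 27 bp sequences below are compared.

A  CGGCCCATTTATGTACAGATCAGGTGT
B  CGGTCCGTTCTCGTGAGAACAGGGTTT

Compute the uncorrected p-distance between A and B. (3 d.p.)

0.481

The sequences differ at 13 of 27 positions.
p = 13/27 = 0.481481… ≈ 0.481 (to 3 d.p.).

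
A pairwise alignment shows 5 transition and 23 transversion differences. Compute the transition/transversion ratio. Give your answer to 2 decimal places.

0.22

R = 5/23 = 0.217391… ≈ 0.22 (to 2 d.p.).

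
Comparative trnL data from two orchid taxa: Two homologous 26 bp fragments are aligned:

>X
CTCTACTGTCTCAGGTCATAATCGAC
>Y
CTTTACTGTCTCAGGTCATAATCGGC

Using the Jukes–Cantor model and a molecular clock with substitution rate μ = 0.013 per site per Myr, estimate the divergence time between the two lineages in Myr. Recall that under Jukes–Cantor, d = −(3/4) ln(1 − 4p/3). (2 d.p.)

The sequences differ at 2 of 26 sites (3, 25), so p = 2/26 ≈ 0.076923.
d = −(3/4) ln(1 − 4p/3) = −0.75 ln(1 − 0.102564) = −0.75 ln(0.897436)
  = −0.75 × (-0.108213) = 0.081160 substitutions/site.
Under a molecular clock d = 2μt, so t = d/(2μ) = 0.081160 / (2 × 0.013) = 3.12 Myr.

3.12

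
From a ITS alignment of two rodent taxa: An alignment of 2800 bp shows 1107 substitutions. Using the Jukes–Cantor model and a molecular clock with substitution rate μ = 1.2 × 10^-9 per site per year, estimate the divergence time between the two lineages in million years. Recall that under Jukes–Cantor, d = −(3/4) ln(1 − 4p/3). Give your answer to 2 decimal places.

p = 1107/2800 ≈ 0.395357.
d = −(3/4) ln(1 − 4p/3) = −0.75 ln(1 − 0.527143) = −0.75 ln(0.472857)
  = −0.75 × (-0.748962) = 0.561722 substitutions/site.
Under a molecular clock d = 2μt, so t = d/(2μ) = 0.561722 / (2 × 1.2 × 10^-9) = 234.05 million years.

234.05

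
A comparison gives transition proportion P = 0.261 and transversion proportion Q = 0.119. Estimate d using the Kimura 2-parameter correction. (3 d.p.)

0.580

Under the Kimura two-parameter model, d = −½ ln(1 − 2P − Q) − ¼ ln(1 − 2Q).
1 − 2P − Q = 0.359, giving −½ ln(0.359) = 0.512216.
1 − 2Q = 0.762, giving −¼ ln(0.762) = 0.067952.
d = 0.512216 + 0.067952 = 0.580168.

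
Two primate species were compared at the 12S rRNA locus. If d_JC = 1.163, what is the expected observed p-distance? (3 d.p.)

0.591

p = (3/4)(1 − e^(−4d/3)) = 0.75 × (1 − e^(-1.550667)) = 0.75 × (1 − 0.212106) = 0.590921.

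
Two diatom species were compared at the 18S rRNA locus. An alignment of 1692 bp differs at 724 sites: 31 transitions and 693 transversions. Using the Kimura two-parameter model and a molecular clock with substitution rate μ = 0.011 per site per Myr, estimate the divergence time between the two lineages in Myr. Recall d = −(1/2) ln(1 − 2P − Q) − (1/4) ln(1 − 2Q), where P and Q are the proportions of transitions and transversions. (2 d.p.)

P = 31/1692 ≈ 0.018322 and Q = 693/1692 ≈ 0.409574.
Under the Kimura two-parameter model, d = −½ ln(1 − 2P − Q) − ¼ ln(1 − 2Q).
1 − 2P − Q = 0.553782, giving −½ ln(0.553782) = 0.295492.
1 − 2Q = 0.180852, giving −¼ ln(0.180852) = 0.427519.
d = 0.295492 + 0.427519 = 0.723011.
Under a molecular clock d = 2μt, so t = d/(2μ) = 0.723011 / (2 × 0.011) = 32.86 Myr.

32.86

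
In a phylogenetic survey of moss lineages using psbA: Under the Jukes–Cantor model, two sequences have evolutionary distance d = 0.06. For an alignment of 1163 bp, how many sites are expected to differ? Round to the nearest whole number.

67

Invert JC69: p = (3/4)(1 − e^(−4d/3)) = 0.75 × (1 − e^(-0.08)) = 0.75 × (1 − 0.923116) = 0.057663.
Expected differing sites = pL ≈ 0.057663 × 1163 = 67.062069 ≈ 67.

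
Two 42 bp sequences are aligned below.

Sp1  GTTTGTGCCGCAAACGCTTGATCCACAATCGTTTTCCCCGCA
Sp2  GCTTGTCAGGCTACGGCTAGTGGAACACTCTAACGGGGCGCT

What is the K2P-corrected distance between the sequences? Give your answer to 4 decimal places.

Of 42 sites, 2 differences are transitions and 20 are transversions, so P = 2/42 ≈ 0.047619 and Q = 20/42 ≈ 0.47619.
Under the Kimura two-parameter model, d = −½ ln(1 − 2P − Q) − ¼ ln(1 − 2Q).
1 − 2P − Q = 0.428572, giving −½ ln(0.428572) = 0.423648.
1 − 2Q = 0.04762, giving −¼ ln(0.04762) = 0.761126.
d = 0.423648 + 0.761126 = 1.184774.

1.1848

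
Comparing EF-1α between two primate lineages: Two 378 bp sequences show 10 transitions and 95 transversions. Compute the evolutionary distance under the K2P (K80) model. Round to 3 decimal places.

P = 10/378 ≈ 0.026455 and Q = 95/378 ≈ 0.251323.
Under the Kimura two-parameter model, d = −½ ln(1 − 2P − Q) − ¼ ln(1 − 2Q).
1 − 2P − Q = 0.695767, giving −½ ln(0.695767) = 0.181370.
1 − 2Q = 0.497354, giving −¼ ln(0.497354) = 0.174613.
d = 0.181370 + 0.174613 = 0.355983.

0.356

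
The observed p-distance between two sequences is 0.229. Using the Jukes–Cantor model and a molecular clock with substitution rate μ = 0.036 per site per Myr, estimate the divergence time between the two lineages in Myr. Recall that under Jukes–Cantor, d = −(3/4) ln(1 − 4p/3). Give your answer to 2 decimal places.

d = −(3/4) ln(1 − 4p/3) = −0.75 ln(1 − 0.305333) = −0.75 ln(0.694667)
  = −0.75 × (-0.364323) = 0.273242 substitutions/site.
Under a molecular clock d = 2μt, so t = d/(2μ) = 0.273242 / (2 × 0.036) = 3.80 Myr.

3.80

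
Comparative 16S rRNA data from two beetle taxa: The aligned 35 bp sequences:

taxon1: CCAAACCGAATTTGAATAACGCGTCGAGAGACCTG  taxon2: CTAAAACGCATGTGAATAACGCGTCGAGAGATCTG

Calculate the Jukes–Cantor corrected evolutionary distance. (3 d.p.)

0.158

The sequences differ at 5 of 35 sites (2, 6, 9, 12, 32), so p = 5/35 ≈ 0.142857.
d = −(3/4) ln(1 − 4p/3) = −0.75 ln(1 − 0.190476) = −0.75 ln(0.809524)
  = −0.75 × (-0.211309) = 0.158482 substitutions/site.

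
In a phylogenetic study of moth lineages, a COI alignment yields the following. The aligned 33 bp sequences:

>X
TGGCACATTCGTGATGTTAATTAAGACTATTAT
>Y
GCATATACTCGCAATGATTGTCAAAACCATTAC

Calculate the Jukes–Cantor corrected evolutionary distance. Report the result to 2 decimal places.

The sequences differ at 15 of 33 sites, so p = 15/33 ≈ 0.454545.
d = −(3/4) ln(1 − 4p/3) = −0.75 ln(1 − 0.60606) = −0.75 ln(0.39394)
  = −0.75 × (-0.931557) = 0.698668 substitutions/site.

0.70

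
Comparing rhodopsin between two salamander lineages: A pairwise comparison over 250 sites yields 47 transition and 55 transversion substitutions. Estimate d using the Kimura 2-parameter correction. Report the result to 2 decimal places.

0.60

P = 47/250 = 0.188 and Q = 55/250 = 0.22.
Under the Kimura two-parameter model, d = −½ ln(1 − 2P − Q) − ¼ ln(1 − 2Q).
1 − 2P − Q = 0.404, giving −½ ln(0.404) = 0.453170.
1 − 2Q = 0.56, giving −¼ ln(0.56) = 0.144955.
d = 0.453170 + 0.144955 = 0.598125.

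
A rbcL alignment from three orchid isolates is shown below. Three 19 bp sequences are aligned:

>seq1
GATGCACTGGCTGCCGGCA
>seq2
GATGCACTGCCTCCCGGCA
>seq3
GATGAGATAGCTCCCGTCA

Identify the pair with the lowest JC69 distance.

seq1 and seq2

seq1–seq2: 2/19 differ, p = 0.105, d = 0.113.
seq1–seq3: 6/19 differ, p = 0.316, d = 0.410.
seq2–seq3: 6/19 differ, p = 0.316, d = 0.410.
The smallest distance is between seq1 and seq2.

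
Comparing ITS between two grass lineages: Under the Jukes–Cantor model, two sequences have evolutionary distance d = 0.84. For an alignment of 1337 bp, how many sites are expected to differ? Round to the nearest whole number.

676

Invert JC69: p = (3/4)(1 − e^(−4d/3)) = 0.75 × (1 − e^(-1.12)) = 0.75 × (1 − 0.326280) = 0.505290.
Expected differing sites = pL ≈ 0.505290 × 1337 = 675.57273 ≈ 676.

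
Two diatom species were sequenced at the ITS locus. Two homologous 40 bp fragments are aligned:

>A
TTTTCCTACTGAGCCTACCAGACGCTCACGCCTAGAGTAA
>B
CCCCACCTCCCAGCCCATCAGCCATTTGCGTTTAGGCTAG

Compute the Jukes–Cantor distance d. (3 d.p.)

0.903

The sequences differ at 21 of 40 sites, so p = 21/40 = 0.525.
d = −(3/4) ln(1 − 4p/3) = −0.75 ln(1 − 0.7) = −0.75 ln(0.3)
  = −0.75 × (-1.203973) = 0.902980 substitutions/site.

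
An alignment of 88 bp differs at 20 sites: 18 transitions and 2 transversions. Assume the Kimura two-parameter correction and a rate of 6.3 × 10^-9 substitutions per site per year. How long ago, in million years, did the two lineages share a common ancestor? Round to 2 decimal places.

23.36

P = 18/88 ≈ 0.204545 and Q = 2/88 ≈ 0.022727.
Under the Kimura two-parameter model, d = −½ ln(1 − 2P − Q) − ¼ ln(1 − 2Q).
1 − 2P − Q = 0.568183, giving −½ ln(0.568183) = 0.282656.
1 − 2Q = 0.954546, giving −¼ ln(0.954546) = 0.011630.
d = 0.282656 + 0.011630 = 0.294286.
Under a molecular clock d = 2μt, so t = d/(2μ) = 0.294286 / (2 × 6.3 × 10^-9) = 23.36 million years.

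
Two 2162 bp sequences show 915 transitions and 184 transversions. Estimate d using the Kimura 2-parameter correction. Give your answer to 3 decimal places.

1.387

P = 915/2162 ≈ 0.423219 and Q = 184/2162 ≈ 0.085106.
Under the Kimura two-parameter model, d = −½ ln(1 − 2P − Q) − ¼ ln(1 − 2Q).
1 − 2P − Q = 0.068456, giving −½ ln(0.068456) = 1.340782.
1 − 2Q = 0.829788, giving −¼ ln(0.829788) = 0.046646.
d = 1.340782 + 0.046646 = 1.387428.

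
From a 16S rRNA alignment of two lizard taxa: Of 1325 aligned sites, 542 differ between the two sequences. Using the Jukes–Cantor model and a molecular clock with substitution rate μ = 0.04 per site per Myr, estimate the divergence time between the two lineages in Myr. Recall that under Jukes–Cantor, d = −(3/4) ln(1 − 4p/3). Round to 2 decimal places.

7.39

p = 542/1325 ≈ 0.409057.
d = −(3/4) ln(1 − 4p/3) = −0.75 ln(1 − 0.545409) = −0.75 ln(0.454591)
  = −0.75 × (-0.788357) = 0.591268 substitutions/site.
Under a molecular clock d = 2μt, so t = d/(2μ) = 0.591268 / (2 × 0.04) = 7.39 Myr.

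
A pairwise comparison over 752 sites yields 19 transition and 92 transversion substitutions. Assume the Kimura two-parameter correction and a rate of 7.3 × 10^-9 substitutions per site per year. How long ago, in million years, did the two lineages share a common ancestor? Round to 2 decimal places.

P = 19/752 ≈ 0.025266 and Q = 92/752 ≈ 0.12234.
Under the Kimura two-parameter model, d = −½ ln(1 − 2P − Q) − ¼ ln(1 − 2Q).
1 − 2P − Q = 0.827128, giving −½ ln(0.827128) = 0.094898.
1 − 2Q = 0.75532, giving −¼ ln(0.75532) = 0.070153.
d = 0.094898 + 0.070153 = 0.165051.
Under a molecular clock d = 2μt, so t = d/(2μ) = 0.165051 / (2 × 7.3 × 10^-9) = 11.30 million years.

11.30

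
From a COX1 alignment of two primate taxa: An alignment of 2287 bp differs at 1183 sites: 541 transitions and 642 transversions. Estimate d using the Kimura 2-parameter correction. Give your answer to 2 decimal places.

P = 541/2287 ≈ 0.236554 and Q = 642/2287 ≈ 0.280717.
Under the Kimura two-parameter model, d = −½ ln(1 − 2P − Q) − ¼ ln(1 − 2Q).
1 − 2P − Q = 0.246175, giving −½ ln(0.246175) = 0.700856.
1 − 2Q = 0.438566, giving −¼ ln(0.438566) = 0.206061.
d = 0.700856 + 0.206061 = 0.906917.

0.91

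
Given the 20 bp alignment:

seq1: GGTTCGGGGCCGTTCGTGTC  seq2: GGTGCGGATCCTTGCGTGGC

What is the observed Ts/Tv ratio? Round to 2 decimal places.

0.20

Transitions are A↔G and C↔T; transversions are all other mismatches.
Transitions: 1. Transversions: 5.
R = 1/5 = 0.20.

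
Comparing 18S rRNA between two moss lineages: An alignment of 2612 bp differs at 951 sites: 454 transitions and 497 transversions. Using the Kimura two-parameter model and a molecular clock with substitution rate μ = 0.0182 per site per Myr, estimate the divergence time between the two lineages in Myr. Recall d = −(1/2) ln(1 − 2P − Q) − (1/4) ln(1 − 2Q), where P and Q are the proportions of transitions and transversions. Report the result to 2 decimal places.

P = 454/2612 ≈ 0.173813 and Q = 497/2612 ≈ 0.190276.
Under the Kimura two-parameter model, d = −½ ln(1 − 2P − Q) − ¼ ln(1 − 2Q).
1 − 2P − Q = 0.462098, giving −½ ln(0.462098) = 0.385989.
1 − 2Q = 0.619448, giving −¼ ln(0.619448) = 0.119732.
d = 0.385989 + 0.119732 = 0.505721.
Under a molecular clock d = 2μt, so t = d/(2μ) = 0.505721 / (2 × 0.0182) = 13.89 Myr.

13.89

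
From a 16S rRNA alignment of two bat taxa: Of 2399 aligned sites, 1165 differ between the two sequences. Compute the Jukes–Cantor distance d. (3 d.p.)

0.782

p = 1165/2399 ≈ 0.485619.
d = −(3/4) ln(1 − 4p/3) = −0.75 ln(1 − 0.647492) = −0.75 ln(0.352508)
  = −0.75 × (-1.042682) = 0.782012 substitutions/site.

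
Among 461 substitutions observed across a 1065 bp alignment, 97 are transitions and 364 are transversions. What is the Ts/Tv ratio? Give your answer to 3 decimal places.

R = 97/364 = 0.266483… ≈ 0.266 (to 3 d.p.).

0.266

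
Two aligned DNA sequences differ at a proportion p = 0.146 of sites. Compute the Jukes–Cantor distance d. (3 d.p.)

0.162

d = −(3/4) ln(1 − 4p/3) = −0.75 ln(1 − 0.194667) = −0.75 ln(0.805333)
  = −0.75 × (-0.216499) = 0.162374 substitutions/site.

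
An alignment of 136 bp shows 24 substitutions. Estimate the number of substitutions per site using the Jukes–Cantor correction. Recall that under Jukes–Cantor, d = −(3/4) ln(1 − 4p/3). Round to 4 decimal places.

0.2012

p = 24/136 ≈ 0.176471.
d = −(3/4) ln(1 − 4p/3) = −0.75 ln(1 − 0.235295) = −0.75 ln(0.764705)
  = −0.75 × (-0.268265) = 0.201199 substitutions/site.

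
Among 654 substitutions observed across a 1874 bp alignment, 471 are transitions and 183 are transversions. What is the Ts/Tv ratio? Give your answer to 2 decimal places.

2.57

R = 471/183 = 2.573770… ≈ 2.57 (to 2 d.p.).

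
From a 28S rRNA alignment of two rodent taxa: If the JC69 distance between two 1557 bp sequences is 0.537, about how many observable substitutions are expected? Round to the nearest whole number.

Invert JC69: p = (3/4)(1 − e^(−4d/3)) = 0.75 × (1 − e^(-0.716)) = 0.75 × (1 − 0.488703) = 0.383473.
Expected differing sites = pL ≈ 0.383473 × 1557 = 597.067461 ≈ 597.

597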